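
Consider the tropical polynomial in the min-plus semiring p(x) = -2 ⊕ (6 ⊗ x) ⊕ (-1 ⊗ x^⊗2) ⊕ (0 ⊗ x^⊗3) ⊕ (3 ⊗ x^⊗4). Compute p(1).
p(1) = -2

A tropical monomial a ⊗ x^⊗i evaluates to a + i · x. Evaluating each term at x = 1:
  Term 0 contributes -2 + 0 · 1 = -2
  Term 1 contributes 6 + 1 · 1 = 7
  Term 2 contributes -1 + 2 · 1 = 1
  Term 3 contributes 0 + 3 · 1 = 3
  Term 4 contributes 3 + 4 · 1 = 7
p(1) = ⊕ of these = min[-2, 7, 1, 3, 7] = -2.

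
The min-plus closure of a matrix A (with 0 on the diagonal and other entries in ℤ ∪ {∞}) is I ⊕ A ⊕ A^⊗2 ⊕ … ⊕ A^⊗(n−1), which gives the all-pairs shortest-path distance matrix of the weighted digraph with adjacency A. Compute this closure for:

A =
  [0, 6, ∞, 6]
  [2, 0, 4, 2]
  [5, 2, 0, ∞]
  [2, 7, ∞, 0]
Closure =
  [0, 6, 10, 6]
  [2, 0, 4, 2]
  [4, 2, 0, 4]
  [2, 7, 11, 0]

This is the Floyd-Warshall all-pairs shortest-path computation. For each intermediate vertex k = 0, 1, …, 3, update dist[i][j] ← min(dist[i][j], dist[i][k] + dist[k][j]). The final matrix gives, for each (i, j), the minimum total weight of any directed path from i to j (possibly empty when i = j).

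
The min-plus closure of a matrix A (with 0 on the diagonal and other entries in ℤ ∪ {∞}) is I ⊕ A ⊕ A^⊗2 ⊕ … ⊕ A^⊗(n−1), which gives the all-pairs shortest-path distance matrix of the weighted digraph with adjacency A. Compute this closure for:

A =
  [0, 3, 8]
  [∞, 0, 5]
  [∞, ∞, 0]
Closure =
  [0, 3, 8]
  [∞, 0, 5]
  [∞, ∞, 0]

This is the Floyd-Warshall all-pairs shortest-path computation. For each intermediate vertex k = 0, 1, …, 2, update dist[i][j] ← min(dist[i][j], dist[i][k] + dist[k][j]). The final matrix gives, for each (i, j), the minimum total weight of any directed path from i to j (possibly empty when i = j).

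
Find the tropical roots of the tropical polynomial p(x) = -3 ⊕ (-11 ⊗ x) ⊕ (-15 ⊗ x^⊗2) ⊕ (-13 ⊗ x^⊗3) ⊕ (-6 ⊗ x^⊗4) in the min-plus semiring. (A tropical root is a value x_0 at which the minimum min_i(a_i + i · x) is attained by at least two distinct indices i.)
Roots: {-7, -2, 4, 8}

Each tropical root is a break point of the lower envelope of the lines y = a_i + i · x (there are 5 lines, with slopes 0, 1, ..., 4). Only the lines that attain the minimum somewhere contribute to roots; other lines are dominated. Here the surviving (envelope) indices are i = 4, i = 3, i = 2, i = 1, i = 0.
Intersections between consecutive envelope lines give the roots: for adjacent envelope indices i < j the intersection is x = (a_i − a_j) / (j − i). Reading off the sorted break points: {-7, -2, 4, 8}.
Verification: at each break x_0, at least two indices attain the minimum of min_i(a_i + i · x_0).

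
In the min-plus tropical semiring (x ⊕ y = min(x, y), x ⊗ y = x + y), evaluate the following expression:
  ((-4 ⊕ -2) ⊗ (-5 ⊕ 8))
((-4 ⊕ -2) ⊗ (-5 ⊕ 8)) = -9

Expand innermost to outermost. Recall ⊕ takes the minimum of its arguments and ⊗ takes their sum. Working out the expression ((-4 ⊕ -2) ⊗ (-5 ⊕ 8)) gives -9.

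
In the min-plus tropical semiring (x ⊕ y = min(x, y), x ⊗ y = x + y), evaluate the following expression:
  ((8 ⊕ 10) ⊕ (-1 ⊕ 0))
((8 ⊕ 10) ⊕ (-1 ⊕ 0)) = -1

Expand innermost to outermost. Recall ⊕ takes the minimum of its arguments and ⊗ takes their sum. Working out the expression ((8 ⊕ 10) ⊕ (-1 ⊕ 0)) gives -1.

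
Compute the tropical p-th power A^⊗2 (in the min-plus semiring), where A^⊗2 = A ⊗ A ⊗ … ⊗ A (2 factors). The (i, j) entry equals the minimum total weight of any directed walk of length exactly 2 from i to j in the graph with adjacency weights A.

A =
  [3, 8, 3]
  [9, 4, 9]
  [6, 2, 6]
A^⊗2 =
  [6, 5, 6]
  [12, 8, 12]
  [9, 6, 9]

Each entry (A^⊗2)_ij equals the minimum over all length-2 walks i = v_0 → v_1 → … → v_2 = j of Σ_t A[v_t][v_{t+1}]. For example, for (i, j) = (0, 2) we minimise over 3 possible intermediate vertex sequences; the minimum is 6, attained along the walk 0 → 0 → 2.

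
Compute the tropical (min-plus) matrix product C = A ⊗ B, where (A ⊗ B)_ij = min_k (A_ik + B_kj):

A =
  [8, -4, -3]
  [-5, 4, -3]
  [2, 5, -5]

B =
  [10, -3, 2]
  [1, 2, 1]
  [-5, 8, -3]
A ⊗ B =
  [-8, -2, -6]
  [-8, -8, -6]
  [-10, -1, -8]

Apply the min-plus product entry-by-entry:
  C[0][0] = min over k of (A[0][0] + B[0][0] = 8 + 10 = 18, A[0][1] + B[1][0] = -4 + 1 = -3, A[0][2] + B[2][0] = -3 + -5 = -8) = -8 (attained at k = 2)
  C[0][1] = min over k of (A[0][0] + B[0][1] = 8 + -3 = 5, A[0][1] + B[1][1] = -4 + 2 = -2, A[0][2] + B[2][1] = -3 + 8 = 5) = -2 (attained at k = 1)
  C[0][2] = min over k of (A[0][0] + B[0][2] = 8 + 2 = 10, A[0][1] + B[1][2] = -4 + 1 = -3, A[0][2] + B[2][2] = -3 + -3 = -6) = -6 (attained at k = 2)
  C[1][0] = min over k of (A[1][0] + B[0][0] = -5 + 10 = 5, A[1][1] + B[1][0] = 4 + 1 = 5, A[1][2] + B[2][0] = -3 + -5 = -8) = -8 (attained at k = 2)
  C[1][1] = min over k of (A[1][0] + B[0][1] = -5 + -3 = -8, A[1][1] + B[1][1] = 4 + 2 = 6, A[1][2] + B[2][1] = -3 + 8 = 5) = -8 (attained at k = 0)
  C[1][2] = min over k of (A[1][0] + B[0][2] = -5 + 2 = -3, A[1][1] + B[1][2] = 4 + 1 = 5, A[1][2] + B[2][2] = -3 + -3 = -6) = -6 (attained at k = 2)
  C[2][0] = min over k of (A[2][0] + B[0][0] = 2 + 10 = 12, A[2][1] + B[1][0] = 5 + 1 = 6, A[2][2] + B[2][0] = -5 + -5 = -10) = -10 (attained at k = 2)
  C[2][1] = min over k of (A[2][0] + B[0][1] = 2 + -3 = -1, A[2][1] + B[1][1] = 5 + 2 = 7, A[2][2] + B[2][1] = -5 + 8 = 3) = -1 (attained at k = 0)
  C[2][2] = min over k of (A[2][0] + B[0][2] = 2 + 2 = 4, A[2][1] + B[1][2] = 5 + 1 = 6, A[2][2] + B[2][2] = -5 + -3 = -8) = -8 (attained at k = 2)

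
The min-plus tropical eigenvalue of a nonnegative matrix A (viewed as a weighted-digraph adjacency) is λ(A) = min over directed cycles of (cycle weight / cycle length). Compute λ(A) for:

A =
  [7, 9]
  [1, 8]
λ(A) = 5

Enumerate directed cycles and compute their means (weight / length). Sample:
  cycle 0 → 0: weight = 7, length = 1, mean = 7/1 ≈ 7.000
  cycle 1 → 1: weight = 8, length = 1, mean = 8/1 ≈ 8.000
  cycle 0 → 1 → 0: weight = 10, length = 2, mean = 10/2 ≈ 5.000
  cycle 1 → 0 → 1: weight = 10, length = 2, mean = 10/2 ≈ 5.000
Minimum mean = 5.000, attained e.g. along the cycle 0 → 1 → 0 with weight 10 and length 2. So λ(A) = 10/2 = 5.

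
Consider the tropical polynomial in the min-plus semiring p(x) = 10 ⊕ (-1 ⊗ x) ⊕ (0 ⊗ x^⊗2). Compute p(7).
p(7) = 6

A tropical monomial a ⊗ x^⊗i evaluates to a + i · x. Evaluating each term at x = 7:
  Term 0 contributes 10 + 0 · 7 = 10
  Term 1 contributes -1 + 1 · 7 = 6
  Term 2 contributes 0 + 2 · 7 = 14
p(7) = ⊕ of these = min[10, 6, 14] = 6.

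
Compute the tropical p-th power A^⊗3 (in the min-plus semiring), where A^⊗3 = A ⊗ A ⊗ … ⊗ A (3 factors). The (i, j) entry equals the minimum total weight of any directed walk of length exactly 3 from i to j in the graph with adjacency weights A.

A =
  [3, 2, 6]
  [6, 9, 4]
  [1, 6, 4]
A^⊗3 =
  [7, 8, 9]
  [8, 7, 11]
  [7, 6, 7]

Each entry (A^⊗3)_ij equals the minimum over all length-3 walks i = v_0 → v_1 → … → v_3 = j of Σ_t A[v_t][v_{t+1}]. For example, for (i, j) = (0, 2) we minimise over 9 possible intermediate vertex sequences; the minimum is 9, attained along the walk 0 → 0 → 1 → 2.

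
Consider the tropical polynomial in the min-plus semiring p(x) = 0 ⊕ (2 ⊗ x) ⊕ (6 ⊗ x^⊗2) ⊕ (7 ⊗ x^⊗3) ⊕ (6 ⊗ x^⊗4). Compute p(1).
p(1) = 0

A tropical monomial a ⊗ x^⊗i evaluates to a + i · x. Evaluating each term at x = 1:
  Term 0 contributes 0 + 0 · 1 = 0
  Term 1 contributes 2 + 1 · 1 = 3
  Term 2 contributes 6 + 2 · 1 = 8
  Term 3 contributes 7 + 3 · 1 = 10
  Term 4 contributes 6 + 4 · 1 = 10
p(1) = ⊕ of these = min[0, 3, 8, 10, 10] = 0.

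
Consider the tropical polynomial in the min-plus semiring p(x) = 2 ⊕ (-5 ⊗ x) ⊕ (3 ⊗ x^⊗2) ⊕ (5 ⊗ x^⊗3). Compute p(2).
p(2) = -3

A tropical monomial a ⊗ x^⊗i evaluates to a + i · x. Evaluating each term at x = 2:
  Term 0 contributes 2 + 0 · 2 = 2
  Term 1 contributes -5 + 1 · 2 = -3
  Term 2 contributes 3 + 2 · 2 = 7
  Term 3 contributes 5 + 3 · 2 = 11
p(2) = ⊕ of these = min[2, -3, 7, 11] = -3.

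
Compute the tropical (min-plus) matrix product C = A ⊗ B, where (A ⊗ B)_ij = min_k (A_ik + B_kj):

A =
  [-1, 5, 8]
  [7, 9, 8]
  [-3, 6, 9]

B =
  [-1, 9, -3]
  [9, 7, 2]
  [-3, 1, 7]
A ⊗ B =
  [-2, 8, -4]
  [5, 9, 4]
  [-4, 6, -6]

Apply the min-plus product entry-by-entry:
  C[0][0] = min over k of (A[0][0] + B[0][0] = -1 + -1 = -2, A[0][1] + B[1][0] = 5 + 9 = 14, A[0][2] + B[2][0] = 8 + -3 = 5) = -2 (attained at k = 0)
  C[0][1] = min over k of (A[0][0] + B[0][1] = -1 + 9 = 8, A[0][1] + B[1][1] = 5 + 7 = 12, A[0][2] + B[2][1] = 8 + 1 = 9) = 8 (attained at k = 0)
  C[0][2] = min over k of (A[0][0] + B[0][2] = -1 + -3 = -4, A[0][1] + B[1][2] = 5 + 2 = 7, A[0][2] + B[2][2] = 8 + 7 = 15) = -4 (attained at k = 0)
  C[1][0] = min over k of (A[1][0] + B[0][0] = 7 + -1 = 6, A[1][1] + B[1][0] = 9 + 9 = 18, A[1][2] + B[2][0] = 8 + -3 = 5) = 5 (attained at k = 2)
  C[1][1] = min over k of (A[1][0] + B[0][1] = 7 + 9 = 16, A[1][1] + B[1][1] = 9 + 7 = 16, A[1][2] + B[2][1] = 8 + 1 = 9) = 9 (attained at k = 2)
  C[1][2] = min over k of (A[1][0] + B[0][2] = 7 + -3 = 4, A[1][1] + B[1][2] = 9 + 2 = 11, A[1][2] + B[2][2] = 8 + 7 = 15) = 4 (attained at k = 0)
  C[2][0] = min over k of (A[2][0] + B[0][0] = -3 + -1 = -4, A[2][1] + B[1][0] = 6 + 9 = 15, A[2][2] + B[2][0] = 9 + -3 = 6) = -4 (attained at k = 0)
  C[2][1] = min over k of (A[2][0] + B[0][1] = -3 + 9 = 6, A[2][1] + B[1][1] = 6 + 7 = 13, A[2][2] + B[2][1] = 9 + 1 = 10) = 6 (attained at k = 0)
  C[2][2] = min over k of (A[2][0] + B[0][2] = -3 + -3 = -6, A[2][1] + B[1][2] = 6 + 2 = 8, A[2][2] + B[2][2] = 9 + 7 = 16) = -6 (attained at k = 0)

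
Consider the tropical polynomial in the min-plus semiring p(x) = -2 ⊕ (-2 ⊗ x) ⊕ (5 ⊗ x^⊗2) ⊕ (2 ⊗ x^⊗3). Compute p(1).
p(1) = -2

A tropical monomial a ⊗ x^⊗i evaluates to a + i · x. Evaluating each term at x = 1:
  Term 0 contributes -2 + 0 · 1 = -2
  Term 1 contributes -2 + 1 · 1 = -1
  Term 2 contributes 5 + 2 · 1 = 7
  Term 3 contributes 2 + 3 · 1 = 5
p(1) = ⊕ of these = min[-2, -1, 7, 5] = -2.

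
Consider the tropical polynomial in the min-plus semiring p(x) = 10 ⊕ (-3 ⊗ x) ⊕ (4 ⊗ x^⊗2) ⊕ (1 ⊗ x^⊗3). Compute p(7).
p(7) = 4

A tropical monomial a ⊗ x^⊗i evaluates to a + i · x. Evaluating each term at x = 7:
  Term 0 contributes 10 + 0 · 7 = 10
  Term 1 contributes -3 + 1 · 7 = 4
  Term 2 contributes 4 + 2 · 7 = 18
  Term 3 contributes 1 + 3 · 7 = 22
p(7) = ⊕ of these = min[10, 4, 18, 22] = 4.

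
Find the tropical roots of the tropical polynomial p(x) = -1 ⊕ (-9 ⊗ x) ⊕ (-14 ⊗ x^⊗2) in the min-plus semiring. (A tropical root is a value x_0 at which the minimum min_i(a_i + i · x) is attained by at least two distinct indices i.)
Roots: {5, 8}

Each tropical root is a break point of the lower envelope of the lines y = a_i + i · x (there are 3 lines, with slopes 0, 1, ..., 2). Only the lines that attain the minimum somewhere contribute to roots; other lines are dominated. Here the surviving (envelope) indices are i = 2, i = 1, i = 0.
Intersections between consecutive envelope lines give the roots: for adjacent envelope indices i < j the intersection is x = (a_i − a_j) / (j − i). Reading off the sorted break points: {5, 8}.
Verification: at each break x_0, at least two indices attain the minimum of min_i(a_i + i · x_0).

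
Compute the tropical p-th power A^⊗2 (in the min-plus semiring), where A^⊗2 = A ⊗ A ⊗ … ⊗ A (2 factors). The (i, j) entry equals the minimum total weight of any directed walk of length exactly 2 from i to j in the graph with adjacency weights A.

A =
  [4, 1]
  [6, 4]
A^⊗2 =
  [7, 5]
  [10, 7]

Each entry (A^⊗2)_ij equals the minimum over all length-2 walks i = v_0 → v_1 → … → v_2 = j of Σ_t A[v_t][v_{t+1}]. For example, for (i, j) = (0, 1) we minimise over 2 possible intermediate vertex sequences; the minimum is 5, attained along the walk 0 → 0 → 1.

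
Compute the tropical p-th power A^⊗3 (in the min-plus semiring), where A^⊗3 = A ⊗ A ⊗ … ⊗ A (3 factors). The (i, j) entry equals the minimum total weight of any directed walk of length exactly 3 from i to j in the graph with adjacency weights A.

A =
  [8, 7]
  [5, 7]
A^⊗3 =
  [19, 19]
  [17, 19]

Each entry (A^⊗3)_ij equals the minimum over all length-3 walks i = v_0 → v_1 → … → v_3 = j of Σ_t A[v_t][v_{t+1}]. For example, for (i, j) = (0, 1) we minimise over 4 possible intermediate vertex sequences; the minimum is 19, attained along the walk 0 → 1 → 0 → 1.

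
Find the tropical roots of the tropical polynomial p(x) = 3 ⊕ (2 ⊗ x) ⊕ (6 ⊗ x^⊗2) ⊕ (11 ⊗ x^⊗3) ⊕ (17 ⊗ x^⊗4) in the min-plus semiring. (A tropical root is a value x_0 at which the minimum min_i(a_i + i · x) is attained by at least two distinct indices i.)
Roots: {-6, -5, -4, 1}

Each tropical root is a break point of the lower envelope of the lines y = a_i + i · x (there are 5 lines, with slopes 0, 1, ..., 4). Only the lines that attain the minimum somewhere contribute to roots; other lines are dominated. Here the surviving (envelope) indices are i = 4, i = 3, i = 2, i = 1, i = 0.
Intersections between consecutive envelope lines give the roots: for adjacent envelope indices i < j the intersection is x = (a_i − a_j) / (j − i). Reading off the sorted break points: {-6, -5, -4, 1}.
Verification: at each break x_0, at least two indices attain the minimum of min_i(a_i + i · x_0).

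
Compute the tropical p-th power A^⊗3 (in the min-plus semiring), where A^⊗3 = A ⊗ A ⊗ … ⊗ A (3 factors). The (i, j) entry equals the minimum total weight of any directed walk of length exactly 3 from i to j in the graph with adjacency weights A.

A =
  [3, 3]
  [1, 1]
A^⊗3 =
  [5, 5]
  [3, 3]

Each entry (A^⊗3)_ij equals the minimum over all length-3 walks i = v_0 → v_1 → … → v_3 = j of Σ_t A[v_t][v_{t+1}]. For example, for (i, j) = (0, 1) we minimise over 4 possible intermediate vertex sequences; the minimum is 5, attained along the walk 0 → 1 → 1 → 1.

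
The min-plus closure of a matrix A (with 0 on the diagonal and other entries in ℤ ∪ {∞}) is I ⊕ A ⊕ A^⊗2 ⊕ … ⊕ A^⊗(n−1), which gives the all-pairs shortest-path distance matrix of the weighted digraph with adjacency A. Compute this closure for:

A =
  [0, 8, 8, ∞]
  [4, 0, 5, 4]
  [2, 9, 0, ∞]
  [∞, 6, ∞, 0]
Closure =
  [0, 8, 8, 12]
  [4, 0, 5, 4]
  [2, 9, 0, 13]
  [10, 6, 11, 0]

This is the Floyd-Warshall all-pairs shortest-path computation. For each intermediate vertex k = 0, 1, …, 3, update dist[i][j] ← min(dist[i][j], dist[i][k] + dist[k][j]). The final matrix gives, for each (i, j), the minimum total weight of any directed path from i to j (possibly empty when i = j).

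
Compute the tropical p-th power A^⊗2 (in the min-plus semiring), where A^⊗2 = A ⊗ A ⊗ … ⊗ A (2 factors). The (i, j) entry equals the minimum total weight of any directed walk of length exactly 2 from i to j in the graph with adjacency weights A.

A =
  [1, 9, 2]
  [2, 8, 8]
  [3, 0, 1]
A^⊗2 =
  [2, 2, 3]
  [3, 8, 4]
  [2, 1, 2]

Each entry (A^⊗2)_ij equals the minimum over all length-2 walks i = v_0 → v_1 → … → v_2 = j of Σ_t A[v_t][v_{t+1}]. For example, for (i, j) = (0, 2) we minimise over 3 possible intermediate vertex sequences; the minimum is 3, attained along the walk 0 → 0 → 2.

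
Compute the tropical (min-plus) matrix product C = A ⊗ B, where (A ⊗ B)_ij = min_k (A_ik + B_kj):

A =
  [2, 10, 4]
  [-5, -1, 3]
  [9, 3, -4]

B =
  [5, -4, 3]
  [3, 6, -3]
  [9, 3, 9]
A ⊗ B =
  [7, -2, 5]
  [0, -9, -4]
  [5, -1, 0]

Apply the min-plus product entry-by-entry:
  C[0][0] = min over k of (A[0][0] + B[0][0] = 2 + 5 = 7, A[0][1] + B[1][0] = 10 + 3 = 13, A[0][2] + B[2][0] = 4 + 9 = 13) = 7 (attained at k = 0)
  C[0][1] = min over k of (A[0][0] + B[0][1] = 2 + -4 = -2, A[0][1] + B[1][1] = 10 + 6 = 16, A[0][2] + B[2][1] = 4 + 3 = 7) = -2 (attained at k = 0)
  C[0][2] = min over k of (A[0][0] + B[0][2] = 2 + 3 = 5, A[0][1] + B[1][2] = 10 + -3 = 7, A[0][2] + B[2][2] = 4 + 9 = 13) = 5 (attained at k = 0)
  C[1][0] = min over k of (A[1][0] + B[0][0] = -5 + 5 = 0, A[1][1] + B[1][0] = -1 + 3 = 2, A[1][2] + B[2][0] = 3 + 9 = 12) = 0 (attained at k = 0)
  C[1][1] = min over k of (A[1][0] + B[0][1] = -5 + -4 = -9, A[1][1] + B[1][1] = -1 + 6 = 5, A[1][2] + B[2][1] = 3 + 3 = 6) = -9 (attained at k = 0)
  C[1][2] = min over k of (A[1][0] + B[0][2] = -5 + 3 = -2, A[1][1] + B[1][2] = -1 + -3 = -4, A[1][2] + B[2][2] = 3 + 9 = 12) = -4 (attained at k = 1)
  C[2][0] = min over k of (A[2][0] + B[0][0] = 9 + 5 = 14, A[2][1] + B[1][0] = 3 + 3 = 6, A[2][2] + B[2][0] = -4 + 9 = 5) = 5 (attained at k = 2)
  C[2][1] = min over k of (A[2][0] + B[0][1] = 9 + -4 = 5, A[2][1] + B[1][1] = 3 + 6 = 9, A[2][2] + B[2][1] = -4 + 3 = -1) = -1 (attained at k = 2)
  C[2][2] = min over k of (A[2][0] + B[0][2] = 9 + 3 = 12, A[2][1] + B[1][2] = 3 + -3 = 0, A[2][2] + B[2][2] = -4 + 9 = 5) = 0 (attained at k = 1)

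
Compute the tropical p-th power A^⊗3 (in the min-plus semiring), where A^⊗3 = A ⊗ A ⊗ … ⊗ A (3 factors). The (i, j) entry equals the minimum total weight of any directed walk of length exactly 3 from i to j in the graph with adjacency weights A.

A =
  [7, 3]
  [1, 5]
A^⊗3 =
  [9, 7]
  [5, 9]

Each entry (A^⊗3)_ij equals the minimum over all length-3 walks i = v_0 → v_1 → … → v_3 = j of Σ_t A[v_t][v_{t+1}]. For example, for (i, j) = (0, 1) we minimise over 4 possible intermediate vertex sequences; the minimum is 7, attained along the walk 0 → 1 → 0 → 1.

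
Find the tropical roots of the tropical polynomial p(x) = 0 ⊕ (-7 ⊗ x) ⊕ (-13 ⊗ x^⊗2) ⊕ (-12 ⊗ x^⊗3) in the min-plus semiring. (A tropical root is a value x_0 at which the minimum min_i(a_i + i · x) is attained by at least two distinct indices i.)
Roots: {-1, 6, 7}

Each tropical root is a break point of the lower envelope of the lines y = a_i + i · x (there are 4 lines, with slopes 0, 1, ..., 3). Only the lines that attain the minimum somewhere contribute to roots; other lines are dominated. Here the surviving (envelope) indices are i = 3, i = 2, i = 1, i = 0.
Intersections between consecutive envelope lines give the roots: for adjacent envelope indices i < j the intersection is x = (a_i − a_j) / (j − i). Reading off the sorted break points: {-1, 6, 7}.
Verification: at each break x_0, at least two indices attain the minimum of min_i(a_i + i · x_0).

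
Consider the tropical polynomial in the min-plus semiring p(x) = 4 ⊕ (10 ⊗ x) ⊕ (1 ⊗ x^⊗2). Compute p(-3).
p(-3) = -5

A tropical monomial a ⊗ x^⊗i evaluates to a + i · x. Evaluating each term at x = -3:
  Term 0 contributes 4 + 0 · -3 = 4
  Term 1 contributes 10 + 1 · -3 = 7
  Term 2 contributes 1 + 2 · -3 = -5
p(-3) = ⊕ of these = min[4, 7, -5] = -5.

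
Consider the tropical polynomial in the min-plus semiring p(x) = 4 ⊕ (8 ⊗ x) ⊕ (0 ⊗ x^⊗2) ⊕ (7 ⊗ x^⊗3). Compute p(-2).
p(-2) = -4

A tropical monomial a ⊗ x^⊗i evaluates to a + i · x. Evaluating each term at x = -2:
  Term 0 contributes 4 + 0 · -2 = 4
  Term 1 contributes 8 + 1 · -2 = 6
  Term 2 contributes 0 + 2 · -2 = -4
  Term 3 contributes 7 + 3 · -2 = 1
p(-2) = ⊕ of these = min[4, 6, -4, 1] = -4.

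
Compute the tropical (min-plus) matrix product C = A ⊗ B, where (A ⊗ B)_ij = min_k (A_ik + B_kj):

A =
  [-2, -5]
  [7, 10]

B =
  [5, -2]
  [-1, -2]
A ⊗ B =
  [-6, -7]
  [9, 5]

Apply the min-plus product entry-by-entry:
  C[0][0] = min over k of (A[0][0] + B[0][0] = -2 + 5 = 3, A[0][1] + B[1][0] = -5 + -1 = -6) = -6 (attained at k = 1)
  C[0][1] = min over k of (A[0][0] + B[0][1] = -2 + -2 = -4, A[0][1] + B[1][1] = -5 + -2 = -7) = -7 (attained at k = 1)
  C[1][0] = min over k of (A[1][0] + B[0][0] = 7 + 5 = 12, A[1][1] + B[1][0] = 10 + -1 = 9) = 9 (attained at k = 1)
  C[1][1] = min over k of (A[1][0] + B[0][1] = 7 + -2 = 5, A[1][1] + B[1][1] = 10 + -2 = 8) = 5 (attained at k = 0)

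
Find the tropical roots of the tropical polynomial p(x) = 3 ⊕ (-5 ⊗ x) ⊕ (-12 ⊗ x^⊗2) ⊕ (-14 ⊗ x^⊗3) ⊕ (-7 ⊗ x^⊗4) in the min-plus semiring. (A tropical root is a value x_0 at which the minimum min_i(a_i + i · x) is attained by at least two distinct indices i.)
Roots: {-7, 2, 7, 8}

Each tropical root is a break point of the lower envelope of the lines y = a_i + i · x (there are 5 lines, with slopes 0, 1, ..., 4). Only the lines that attain the minimum somewhere contribute to roots; other lines are dominated. Here the surviving (envelope) indices are i = 4, i = 3, i = 2, i = 1, i = 0.
Intersections between consecutive envelope lines give the roots: for adjacent envelope indices i < j the intersection is x = (a_i − a_j) / (j − i). Reading off the sorted break points: {-7, 2, 7, 8}.
Verification: at each break x_0, at least two indices attain the minimum of min_i(a_i + i · x_0).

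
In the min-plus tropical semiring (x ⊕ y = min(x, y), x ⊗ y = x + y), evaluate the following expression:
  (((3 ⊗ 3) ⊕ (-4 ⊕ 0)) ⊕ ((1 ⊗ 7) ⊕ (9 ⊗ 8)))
(((3 ⊗ 3) ⊕ (-4 ⊕ 0)) ⊕ ((1 ⊗ 7) ⊕ (9 ⊗ 8))) = -4

Expand innermost to outermost. Recall ⊕ takes the minimum of its arguments and ⊗ takes their sum. Working out the expression (((3 ⊗ 3) ⊕ (-4 ⊕ 0)) ⊕ ((1 ⊗ 7) ⊕ (9 ⊗ 8))) gives -4.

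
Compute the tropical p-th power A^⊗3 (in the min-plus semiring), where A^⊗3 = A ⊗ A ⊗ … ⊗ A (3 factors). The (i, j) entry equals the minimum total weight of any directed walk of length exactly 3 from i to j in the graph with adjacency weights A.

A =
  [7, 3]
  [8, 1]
A^⊗3 =
  [12, 5]
  [10, 3]

Each entry (A^⊗3)_ij equals the minimum over all length-3 walks i = v_0 → v_1 → … → v_3 = j of Σ_t A[v_t][v_{t+1}]. For example, for (i, j) = (0, 1) we minimise over 4 possible intermediate vertex sequences; the minimum is 5, attained along the walk 0 → 1 → 1 → 1.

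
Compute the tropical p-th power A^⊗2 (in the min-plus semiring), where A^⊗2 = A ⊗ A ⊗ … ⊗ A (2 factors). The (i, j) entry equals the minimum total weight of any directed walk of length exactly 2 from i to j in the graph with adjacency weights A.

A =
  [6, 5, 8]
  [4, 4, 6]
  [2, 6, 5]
A^⊗2 =
  [9, 9, 11]
  [8, 8, 10]
  [7, 7, 10]

Each entry (A^⊗2)_ij equals the minimum over all length-2 walks i = v_0 → v_1 → … → v_2 = j of Σ_t A[v_t][v_{t+1}]. For example, for (i, j) = (0, 2) we minimise over 3 possible intermediate vertex sequences; the minimum is 11, attained along the walk 0 → 1 → 2.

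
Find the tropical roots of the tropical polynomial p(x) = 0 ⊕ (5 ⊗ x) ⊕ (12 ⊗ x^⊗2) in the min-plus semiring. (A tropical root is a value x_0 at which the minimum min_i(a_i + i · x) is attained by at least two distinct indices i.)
Roots: {-7, -5}

Each tropical root is a break point of the lower envelope of the lines y = a_i + i · x (there are 3 lines, with slopes 0, 1, ..., 2). Only the lines that attain the minimum somewhere contribute to roots; other lines are dominated. Here the surviving (envelope) indices are i = 2, i = 1, i = 0.
Intersections between consecutive envelope lines give the roots: for adjacent envelope indices i < j the intersection is x = (a_i − a_j) / (j − i). Reading off the sorted break points: {-7, -5}.
Verification: at each break x_0, at least two indices attain the minimum of min_i(a_i + i · x_0).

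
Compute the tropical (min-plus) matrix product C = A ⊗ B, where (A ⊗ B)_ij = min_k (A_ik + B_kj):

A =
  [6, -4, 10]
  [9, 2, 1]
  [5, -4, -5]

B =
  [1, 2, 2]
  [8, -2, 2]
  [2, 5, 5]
A ⊗ B =
  [4, -6, -2]
  [3, 0, 4]
  [-3, -6, -2]

Apply the min-plus product entry-by-entry:
  C[0][0] = min over k of (A[0][0] + B[0][0] = 6 + 1 = 7, A[0][1] + B[1][0] = -4 + 8 = 4, A[0][2] + B[2][0] = 10 + 2 = 12) = 4 (attained at k = 1)
  C[0][1] = min over k of (A[0][0] + B[0][1] = 6 + 2 = 8, A[0][1] + B[1][1] = -4 + -2 = -6, A[0][2] + B[2][1] = 10 + 5 = 15) = -6 (attained at k = 1)
  C[0][2] = min over k of (A[0][0] + B[0][2] = 6 + 2 = 8, A[0][1] + B[1][2] = -4 + 2 = -2, A[0][2] + B[2][2] = 10 + 5 = 15) = -2 (attained at k = 1)
  C[1][0] = min over k of (A[1][0] + B[0][0] = 9 + 1 = 10, A[1][1] + B[1][0] = 2 + 8 = 10, A[1][2] + B[2][0] = 1 + 2 = 3) = 3 (attained at k = 2)
  C[1][1] = min over k of (A[1][0] + B[0][1] = 9 + 2 = 11, A[1][1] + B[1][1] = 2 + -2 = 0, A[1][2] + B[2][1] = 1 + 5 = 6) = 0 (attained at k = 1)
  C[1][2] = min over k of (A[1][0] + B[0][2] = 9 + 2 = 11, A[1][1] + B[1][2] = 2 + 2 = 4, A[1][2] + B[2][2] = 1 + 5 = 6) = 4 (attained at k = 1)
  C[2][0] = min over k of (A[2][0] + B[0][0] = 5 + 1 = 6, A[2][1] + B[1][0] = -4 + 8 = 4, A[2][2] + B[2][0] = -5 + 2 = -3) = -3 (attained at k = 2)
  C[2][1] = min over k of (A[2][0] + B[0][1] = 5 + 2 = 7, A[2][1] + B[1][1] = -4 + -2 = -6, A[2][2] + B[2][1] = -5 + 5 = 0) = -6 (attained at k = 1)
  C[2][2] = min over k of (A[2][0] + B[0][2] = 5 + 2 = 7, A[2][1] + B[1][2] = -4 + 2 = -2, A[2][2] + B[2][2] = -5 + 5 = 0) = -2 (attained at k = 1)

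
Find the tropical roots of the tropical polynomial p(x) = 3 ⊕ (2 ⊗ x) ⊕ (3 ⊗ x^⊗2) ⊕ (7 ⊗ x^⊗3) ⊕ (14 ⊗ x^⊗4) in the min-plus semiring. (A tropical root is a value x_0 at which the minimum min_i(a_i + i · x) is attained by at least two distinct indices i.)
Roots: {-7, -4, -1, 1}

Each tropical root is a break point of the lower envelope of the lines y = a_i + i · x (there are 5 lines, with slopes 0, 1, ..., 4). Only the lines that attain the minimum somewhere contribute to roots; other lines are dominated. Here the surviving (envelope) indices are i = 4, i = 3, i = 2, i = 1, i = 0.
Intersections between consecutive envelope lines give the roots: for adjacent envelope indices i < j the intersection is x = (a_i − a_j) / (j − i). Reading off the sorted break points: {-7, -4, -1, 1}.
Verification: at each break x_0, at least two indices attain the minimum of min_i(a_i + i · x_0).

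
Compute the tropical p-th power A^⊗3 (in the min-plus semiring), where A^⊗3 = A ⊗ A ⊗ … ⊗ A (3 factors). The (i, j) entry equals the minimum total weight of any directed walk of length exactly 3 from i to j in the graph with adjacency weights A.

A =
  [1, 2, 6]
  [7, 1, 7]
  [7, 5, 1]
A^⊗3 =
  [3, 4, 8]
  [9, 3, 9]
  [9, 7, 3]

Each entry (A^⊗3)_ij equals the minimum over all length-3 walks i = v_0 → v_1 → … → v_3 = j of Σ_t A[v_t][v_{t+1}]. For example, for (i, j) = (0, 2) we minimise over 9 possible intermediate vertex sequences; the minimum is 8, attained along the walk 0 → 0 → 0 → 2.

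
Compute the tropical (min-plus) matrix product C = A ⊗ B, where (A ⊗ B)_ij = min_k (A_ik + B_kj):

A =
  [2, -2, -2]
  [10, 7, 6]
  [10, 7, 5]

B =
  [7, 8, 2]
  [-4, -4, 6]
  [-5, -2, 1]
A ⊗ B =
  [-7, -6, -1]
  [1, 3, 7]
  [0, 3, 6]

Apply the min-plus product entry-by-entry:
  C[0][0] = min over k of (A[0][0] + B[0][0] = 2 + 7 = 9, A[0][1] + B[1][0] = -2 + -4 = -6, A[0][2] + B[2][0] = -2 + -5 = -7) = -7 (attained at k = 2)
  C[0][1] = min over k of (A[0][0] + B[0][1] = 2 + 8 = 10, A[0][1] + B[1][1] = -2 + -4 = -6, A[0][2] + B[2][1] = -2 + -2 = -4) = -6 (attained at k = 1)
  C[0][2] = min over k of (A[0][0] + B[0][2] = 2 + 2 = 4, A[0][1] + B[1][2] = -2 + 6 = 4, A[0][2] + B[2][2] = -2 + 1 = -1) = -1 (attained at k = 2)
  C[1][0] = min over k of (A[1][0] + B[0][0] = 10 + 7 = 17, A[1][1] + B[1][0] = 7 + -4 = 3, A[1][2] + B[2][0] = 6 + -5 = 1) = 1 (attained at k = 2)
  C[1][1] = min over k of (A[1][0] + B[0][1] = 10 + 8 = 18, A[1][1] + B[1][1] = 7 + -4 = 3, A[1][2] + B[2][1] = 6 + -2 = 4) = 3 (attained at k = 1)
  C[1][2] = min over k of (A[1][0] + B[0][2] = 10 + 2 = 12, A[1][1] + B[1][2] = 7 + 6 = 13, A[1][2] + B[2][2] = 6 + 1 = 7) = 7 (attained at k = 2)
  C[2][0] = min over k of (A[2][0] + B[0][0] = 10 + 7 = 17, A[2][1] + B[1][0] = 7 + -4 = 3, A[2][2] + B[2][0] = 5 + -5 = 0) = 0 (attained at k = 2)
  C[2][1] = min over k of (A[2][0] + B[0][1] = 10 + 8 = 18, A[2][1] + B[1][1] = 7 + -4 = 3, A[2][2] + B[2][1] = 5 + -2 = 3) = 3 (attained at k = 1)
  C[2][2] = min over k of (A[2][0] + B[0][2] = 10 + 2 = 12, A[2][1] + B[1][2] = 7 + 6 = 13, A[2][2] + B[2][2] = 5 + 1 = 6) = 6 (attained at k = 2)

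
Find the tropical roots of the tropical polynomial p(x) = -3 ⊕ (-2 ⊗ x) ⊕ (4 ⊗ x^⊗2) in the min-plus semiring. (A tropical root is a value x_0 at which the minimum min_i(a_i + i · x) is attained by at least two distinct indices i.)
Roots: {-6, -1}

Each tropical root is a break point of the lower envelope of the lines y = a_i + i · x (there are 3 lines, with slopes 0, 1, ..., 2). Only the lines that attain the minimum somewhere contribute to roots; other lines are dominated. Here the surviving (envelope) indices are i = 2, i = 1, i = 0.
Intersections between consecutive envelope lines give the roots: for adjacent envelope indices i < j the intersection is x = (a_i − a_j) / (j − i). Reading off the sorted break points: {-6, -1}.
Verification: at each break x_0, at least two indices attain the minimum of min_i(a_i + i · x_0).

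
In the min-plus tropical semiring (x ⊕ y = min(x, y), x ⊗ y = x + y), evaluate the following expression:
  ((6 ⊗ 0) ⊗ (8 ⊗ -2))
((6 ⊗ 0) ⊗ (8 ⊗ -2)) = 12

Expand innermost to outermost. Recall ⊕ takes the minimum of its arguments and ⊗ takes their sum. Working out the expression ((6 ⊗ 0) ⊗ (8 ⊗ -2)) gives 12.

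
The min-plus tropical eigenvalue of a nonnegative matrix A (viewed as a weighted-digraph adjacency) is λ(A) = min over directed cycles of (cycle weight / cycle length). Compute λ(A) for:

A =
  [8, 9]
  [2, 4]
λ(A) = 4

Enumerate directed cycles and compute their means (weight / length). Sample:
  cycle 0 → 0: weight = 8, length = 1, mean = 8/1 ≈ 8.000
  cycle 1 → 1: weight = 4, length = 1, mean = 4/1 ≈ 4.000
  cycle 0 → 1 → 0: weight = 11, length = 2, mean = 11/2 ≈ 5.500
  cycle 1 → 0 → 1: weight = 11, length = 2, mean = 11/2 ≈ 5.500
Minimum mean = 4.000, attained e.g. along the cycle 1 → 1 with weight 4 and length 1. So λ(A) = 4/1 = 4.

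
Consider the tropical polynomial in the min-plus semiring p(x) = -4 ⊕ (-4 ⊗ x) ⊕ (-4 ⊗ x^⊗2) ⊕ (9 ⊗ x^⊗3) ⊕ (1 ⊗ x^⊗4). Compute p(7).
p(7) = -4

A tropical monomial a ⊗ x^⊗i evaluates to a + i · x. Evaluating each term at x = 7:
  Term 0 contributes -4 + 0 · 7 = -4
  Term 1 contributes -4 + 1 · 7 = 3
  Term 2 contributes -4 + 2 · 7 = 10
  Term 3 contributes 9 + 3 · 7 = 30
  Term 4 contributes 1 + 4 · 7 = 29
p(7) = ⊕ of these = min[-4, 3, 10, 30, 29] = -4.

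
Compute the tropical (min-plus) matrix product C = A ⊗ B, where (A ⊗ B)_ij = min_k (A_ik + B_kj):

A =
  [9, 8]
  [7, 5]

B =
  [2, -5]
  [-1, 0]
A ⊗ B =
  [7, 4]
  [4, 2]

Apply the min-plus product entry-by-entry:
  C[0][0] = min over k of (A[0][0] + B[0][0] = 9 + 2 = 11, A[0][1] + B[1][0] = 8 + -1 = 7) = 7 (attained at k = 1)
  C[0][1] = min over k of (A[0][0] + B[0][1] = 9 + -5 = 4, A[0][1] + B[1][1] = 8 + 0 = 8) = 4 (attained at k = 0)
  C[1][0] = min over k of (A[1][0] + B[0][0] = 7 + 2 = 9, A[1][1] + B[1][0] = 5 + -1 = 4) = 4 (attained at k = 1)
  C[1][1] = min over k of (A[1][0] + B[0][1] = 7 + -5 = 2, A[1][1] + B[1][1] = 5 + 0 = 5) = 2 (attained at k = 0)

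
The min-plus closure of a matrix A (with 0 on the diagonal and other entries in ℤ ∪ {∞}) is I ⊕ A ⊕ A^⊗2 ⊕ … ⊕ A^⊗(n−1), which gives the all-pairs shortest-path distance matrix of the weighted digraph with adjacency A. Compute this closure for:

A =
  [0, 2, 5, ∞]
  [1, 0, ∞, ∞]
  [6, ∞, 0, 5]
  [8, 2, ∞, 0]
Closure =
  [0, 2, 5, 10]
  [1, 0, 6, 11]
  [6, 7, 0, 5]
  [3, 2, 8, 0]

This is the Floyd-Warshall all-pairs shortest-path computation. For each intermediate vertex k = 0, 1, …, 3, update dist[i][j] ← min(dist[i][j], dist[i][k] + dist[k][j]). The final matrix gives, for each (i, j), the minimum total weight of any directed path from i to j (possibly empty when i = j).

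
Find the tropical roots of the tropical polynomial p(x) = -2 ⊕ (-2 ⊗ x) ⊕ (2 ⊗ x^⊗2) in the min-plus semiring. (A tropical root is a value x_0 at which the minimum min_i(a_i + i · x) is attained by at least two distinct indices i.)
Roots: {-4, 0}

Each tropical root is a break point of the lower envelope of the lines y = a_i + i · x (there are 3 lines, with slopes 0, 1, ..., 2). Only the lines that attain the minimum somewhere contribute to roots; other lines are dominated. Here the surviving (envelope) indices are i = 2, i = 1, i = 0.
Intersections between consecutive envelope lines give the roots: for adjacent envelope indices i < j the intersection is x = (a_i − a_j) / (j − i). Reading off the sorted break points: {-4, 0}.
Verification: at each break x_0, at least two indices attain the minimum of min_i(a_i + i · x_0).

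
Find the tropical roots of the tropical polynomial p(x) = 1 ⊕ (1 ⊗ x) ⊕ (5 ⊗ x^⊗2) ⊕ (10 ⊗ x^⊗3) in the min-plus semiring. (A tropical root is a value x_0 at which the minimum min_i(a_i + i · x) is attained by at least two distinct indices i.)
Roots: {-5, -4, 0}

Each tropical root is a break point of the lower envelope of the lines y = a_i + i · x (there are 4 lines, with slopes 0, 1, ..., 3). Only the lines that attain the minimum somewhere contribute to roots; other lines are dominated. Here the surviving (envelope) indices are i = 3, i = 2, i = 1, i = 0.
Intersections between consecutive envelope lines give the roots: for adjacent envelope indices i < j the intersection is x = (a_i − a_j) / (j − i). Reading off the sorted break points: {-5, -4, 0}.
Verification: at each break x_0, at least two indices attain the minimum of min_i(a_i + i · x_0).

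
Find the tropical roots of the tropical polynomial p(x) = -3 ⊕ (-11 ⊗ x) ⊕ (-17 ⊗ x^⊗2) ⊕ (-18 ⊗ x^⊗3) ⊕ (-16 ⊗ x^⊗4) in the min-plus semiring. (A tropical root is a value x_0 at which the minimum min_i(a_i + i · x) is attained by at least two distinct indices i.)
Roots: {-2, 1, 6, 8}

Each tropical root is a break point of the lower envelope of the lines y = a_i + i · x (there are 5 lines, with slopes 0, 1, ..., 4). Only the lines that attain the minimum somewhere contribute to roots; other lines are dominated. Here the surviving (envelope) indices are i = 4, i = 3, i = 2, i = 1, i = 0.
Intersections between consecutive envelope lines give the roots: for adjacent envelope indices i < j the intersection is x = (a_i − a_j) / (j − i). Reading off the sorted break points: {-2, 1, 6, 8}.
Verification: at each break x_0, at least two indices attain the minimum of min_i(a_i + i · x_0).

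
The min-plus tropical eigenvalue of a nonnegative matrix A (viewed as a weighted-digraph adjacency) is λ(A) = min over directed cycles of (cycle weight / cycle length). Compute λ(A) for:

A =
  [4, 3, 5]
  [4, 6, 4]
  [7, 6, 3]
λ(A) = 3

Enumerate directed cycles and compute their means (weight / length). Sample:
  cycle 0 → 0: weight = 4, length = 1, mean = 4/1 ≈ 4.000
  cycle 1 → 1: weight = 6, length = 1, mean = 6/1 ≈ 6.000
  cycle 2 → 2: weight = 3, length = 1, mean = 3/1 ≈ 3.000
  cycle 0 → 1 → 0: weight = 7, length = 2, mean = 7/2 ≈ 3.500
  cycle 0 → 2 → 0: weight = 12, length = 2, mean = 12/2 ≈ 6.000
  cycle 1 → 0 → 1: weight = 7, length = 2, mean = 7/2 ≈ 3.500
Minimum mean = 3.000, attained e.g. along the cycle 2 → 2 with weight 3 and length 1. So λ(A) = 3/1 = 3.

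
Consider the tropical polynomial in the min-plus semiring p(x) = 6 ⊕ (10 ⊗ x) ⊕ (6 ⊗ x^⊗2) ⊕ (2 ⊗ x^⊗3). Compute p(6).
p(6) = 6

A tropical monomial a ⊗ x^⊗i evaluates to a + i · x. Evaluating each term at x = 6:
  Term 0 contributes 6 + 0 · 6 = 6
  Term 1 contributes 10 + 1 · 6 = 16
  Term 2 contributes 6 + 2 · 6 = 18
  Term 3 contributes 2 + 3 · 6 = 20
p(6) = ⊕ of these = min[6, 16, 18, 20] = 6.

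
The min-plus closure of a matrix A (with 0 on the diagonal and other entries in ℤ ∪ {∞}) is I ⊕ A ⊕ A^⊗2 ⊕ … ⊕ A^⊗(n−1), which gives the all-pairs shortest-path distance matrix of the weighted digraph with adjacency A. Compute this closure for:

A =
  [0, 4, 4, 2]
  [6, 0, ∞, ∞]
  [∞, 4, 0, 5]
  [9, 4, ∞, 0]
Closure =
  [0, 4, 4, 2]
  [6, 0, 10, 8]
  [10, 4, 0, 5]
  [9, 4, 13, 0]

This is the Floyd-Warshall all-pairs shortest-path computation. For each intermediate vertex k = 0, 1, …, 3, update dist[i][j] ← min(dist[i][j], dist[i][k] + dist[k][j]). The final matrix gives, for each (i, j), the minimum total weight of any directed path from i to j (possibly empty when i = j).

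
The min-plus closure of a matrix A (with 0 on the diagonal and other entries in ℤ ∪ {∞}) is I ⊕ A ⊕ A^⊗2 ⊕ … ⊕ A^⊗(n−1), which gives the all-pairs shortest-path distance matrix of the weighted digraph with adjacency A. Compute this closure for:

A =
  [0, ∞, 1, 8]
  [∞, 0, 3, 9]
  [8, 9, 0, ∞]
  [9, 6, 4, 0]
Closure =
  [0, 10, 1, 8]
  [11, 0, 3, 9]
  [8, 9, 0, 16]
  [9, 6, 4, 0]

This is the Floyd-Warshall all-pairs shortest-path computation. For each intermediate vertex k = 0, 1, …, 3, update dist[i][j] ← min(dist[i][j], dist[i][k] + dist[k][j]). The final matrix gives, for each (i, j), the minimum total weight of any directed path from i to j (possibly empty when i = j).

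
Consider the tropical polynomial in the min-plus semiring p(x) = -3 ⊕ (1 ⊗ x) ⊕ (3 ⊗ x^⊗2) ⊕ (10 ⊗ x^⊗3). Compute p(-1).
p(-1) = -3

A tropical monomial a ⊗ x^⊗i evaluates to a + i · x. Evaluating each term at x = -1:
  Term 0 contributes -3 + 0 · -1 = -3
  Term 1 contributes 1 + 1 · -1 = 0
  Term 2 contributes 3 + 2 · -1 = 1
  Term 3 contributes 10 + 3 · -1 = 7
p(-1) = ⊕ of these = min[-3, 0, 1, 7] = -3.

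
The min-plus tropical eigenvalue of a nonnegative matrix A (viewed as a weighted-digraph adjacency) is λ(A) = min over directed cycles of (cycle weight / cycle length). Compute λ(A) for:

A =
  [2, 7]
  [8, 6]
λ(A) = 2

Enumerate directed cycles and compute their means (weight / length). Sample:
  cycle 0 → 0: weight = 2, length = 1, mean = 2/1 ≈ 2.000
  cycle 1 → 1: weight = 6, length = 1, mean = 6/1 ≈ 6.000
  cycle 0 → 1 → 0: weight = 15, length = 2, mean = 15/2 ≈ 7.500
  cycle 1 → 0 → 1: weight = 15, length = 2, mean = 15/2 ≈ 7.500
Minimum mean = 2.000, attained e.g. along the cycle 0 → 0 with weight 2 and length 1. So λ(A) = 2/1 = 2.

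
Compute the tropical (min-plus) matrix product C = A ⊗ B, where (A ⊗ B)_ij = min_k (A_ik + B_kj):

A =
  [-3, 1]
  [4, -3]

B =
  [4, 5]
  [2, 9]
A ⊗ B =
  [1, 2]
  [-1, 6]

Apply the min-plus product entry-by-entry:
  C[0][0] = min over k of (A[0][0] + B[0][0] = -3 + 4 = 1, A[0][1] + B[1][0] = 1 + 2 = 3) = 1 (attained at k = 0)
  C[0][1] = min over k of (A[0][0] + B[0][1] = -3 + 5 = 2, A[0][1] + B[1][1] = 1 + 9 = 10) = 2 (attained at k = 0)
  C[1][0] = min over k of (A[1][0] + B[0][0] = 4 + 4 = 8, A[1][1] + B[1][0] = -3 + 2 = -1) = -1 (attained at k = 1)
  C[1][1] = min over k of (A[1][0] + B[0][1] = 4 + 5 = 9, A[1][1] + B[1][1] = -3 + 9 = 6) = 6 (attained at k = 1)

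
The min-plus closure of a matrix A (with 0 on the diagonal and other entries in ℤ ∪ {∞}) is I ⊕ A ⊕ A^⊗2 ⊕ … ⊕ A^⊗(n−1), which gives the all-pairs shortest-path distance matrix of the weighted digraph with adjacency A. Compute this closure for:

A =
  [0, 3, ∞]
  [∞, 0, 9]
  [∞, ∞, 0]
Closure =
  [0, 3, 12]
  [∞, 0, 9]
  [∞, ∞, 0]

This is the Floyd-Warshall all-pairs shortest-path computation. For each intermediate vertex k = 0, 1, …, 2, update dist[i][j] ← min(dist[i][j], dist[i][k] + dist[k][j]). The final matrix gives, for each (i, j), the minimum total weight of any directed path from i to j (possibly empty when i = j).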